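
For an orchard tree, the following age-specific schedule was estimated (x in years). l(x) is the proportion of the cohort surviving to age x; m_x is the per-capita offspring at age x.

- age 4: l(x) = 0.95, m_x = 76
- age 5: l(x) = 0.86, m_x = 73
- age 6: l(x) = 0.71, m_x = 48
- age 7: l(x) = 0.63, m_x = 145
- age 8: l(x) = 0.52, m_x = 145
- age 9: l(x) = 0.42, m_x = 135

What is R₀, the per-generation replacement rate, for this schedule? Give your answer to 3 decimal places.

R₀ = Σ l(x) m_x:
  age 4: 0.95 × 76 = 72.2000
  age 5: 0.86 × 73 = 62.7800
  age 6: 0.71 × 48 = 34.0800
  age 7: 0.63 × 145 = 91.3500
  age 8: 0.52 × 145 = 75.4000
  age 9: 0.42 × 135 = 56.7000
R₀ = 72.2000 + 62.7800 + 34.0800 + 91.3500 + 75.4000 + 56.7000 = 392.5100

392.510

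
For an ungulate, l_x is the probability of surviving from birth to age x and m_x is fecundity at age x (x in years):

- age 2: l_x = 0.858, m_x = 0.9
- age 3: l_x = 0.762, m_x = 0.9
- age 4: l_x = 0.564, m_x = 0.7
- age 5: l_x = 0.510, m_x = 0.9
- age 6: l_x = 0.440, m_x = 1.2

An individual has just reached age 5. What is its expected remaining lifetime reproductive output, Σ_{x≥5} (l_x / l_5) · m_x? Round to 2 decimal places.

l_5 = 0.510. Conditional survival from age 5 to x is l_x / l_5.
  x=5: (0.510/0.510) × 0.9 = 0.9000
  x=6: (0.440/0.510) × 1.2 = 1.0353
Sum = 0.9000 + 1.0353 = 1.9353

1.94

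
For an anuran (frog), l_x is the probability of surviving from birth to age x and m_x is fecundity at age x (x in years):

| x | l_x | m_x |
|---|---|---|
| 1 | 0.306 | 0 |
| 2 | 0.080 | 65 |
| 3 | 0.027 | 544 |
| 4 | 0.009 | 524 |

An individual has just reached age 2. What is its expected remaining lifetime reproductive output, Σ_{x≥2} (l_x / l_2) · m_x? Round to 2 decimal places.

307.55

l_2 = 0.080. Conditional survival from age 2 to x is l_x / l_2.
  x=2: (0.080/0.080) × 65 = 65.0000
  x=3: (0.027/0.080) × 544 = 183.6000
  x=4: (0.009/0.080) × 524 = 58.9500
Sum = 65.0000 + 183.6000 + 58.9500 = 307.5500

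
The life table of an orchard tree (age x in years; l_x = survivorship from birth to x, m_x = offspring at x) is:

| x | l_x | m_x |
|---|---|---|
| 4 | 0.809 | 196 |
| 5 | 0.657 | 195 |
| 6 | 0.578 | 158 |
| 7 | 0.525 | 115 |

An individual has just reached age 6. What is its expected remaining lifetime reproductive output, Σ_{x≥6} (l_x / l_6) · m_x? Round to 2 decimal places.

l_6 = 0.578. Conditional survival from age 6 to x is l_x / l_6.
  x=6: (0.578/0.578) × 158 = 158.0000
  x=7: (0.525/0.578) × 115 = 104.4550
Sum = 158.0000 + 104.4550 = 262.4550

262.46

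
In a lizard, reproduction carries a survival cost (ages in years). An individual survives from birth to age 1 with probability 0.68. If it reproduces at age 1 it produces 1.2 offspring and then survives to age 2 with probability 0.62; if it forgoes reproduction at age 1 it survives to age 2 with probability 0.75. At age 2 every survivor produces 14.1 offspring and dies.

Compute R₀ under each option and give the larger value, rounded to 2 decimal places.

breed at age 1: R₀ = 0.68 × (1.2 + 0.62 × 14.1) = 0.68 × 9.9420 = 6.7606
delay to age 2: R₀ = 0.68 × (0.75 × 14.1) = 0.68 × 10.5750 = 7.1910
Higher: delay to age 2 (7.1910).

7.19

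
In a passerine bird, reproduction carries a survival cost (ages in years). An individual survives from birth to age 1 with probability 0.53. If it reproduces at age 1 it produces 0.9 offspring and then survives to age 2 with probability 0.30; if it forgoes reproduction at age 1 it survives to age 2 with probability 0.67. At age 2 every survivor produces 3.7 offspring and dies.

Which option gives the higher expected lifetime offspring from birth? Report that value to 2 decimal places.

1.31

breed at age 1: R₀ = 0.53 × (0.9 + 0.30 × 3.7) = 0.53 × 2.0100 = 1.0653
delay to age 2: R₀ = 0.53 × (0.67 × 3.7) = 0.53 × 2.4790 = 1.3139
Higher: delay to age 2 (1.3139).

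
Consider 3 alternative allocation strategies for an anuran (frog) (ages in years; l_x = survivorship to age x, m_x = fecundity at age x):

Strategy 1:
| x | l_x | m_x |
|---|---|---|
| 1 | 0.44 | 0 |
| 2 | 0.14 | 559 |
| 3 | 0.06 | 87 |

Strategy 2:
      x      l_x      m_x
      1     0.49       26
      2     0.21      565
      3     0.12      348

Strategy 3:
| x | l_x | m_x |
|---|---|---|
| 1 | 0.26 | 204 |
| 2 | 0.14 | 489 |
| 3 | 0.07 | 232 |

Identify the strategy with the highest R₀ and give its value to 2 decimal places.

173.15

Strategy 1: R₀ = 0.44×0 + 0.14×559 + 0.06×87 = 83.4800
Strategy 2: R₀ = 0.49×26 + 0.21×565 + 0.12×348 = 173.1500
Strategy 3: R₀ = 0.26×204 + 0.14×489 + 0.07×232 = 137.7400
Highest R₀: strategy 2 with 173.1500.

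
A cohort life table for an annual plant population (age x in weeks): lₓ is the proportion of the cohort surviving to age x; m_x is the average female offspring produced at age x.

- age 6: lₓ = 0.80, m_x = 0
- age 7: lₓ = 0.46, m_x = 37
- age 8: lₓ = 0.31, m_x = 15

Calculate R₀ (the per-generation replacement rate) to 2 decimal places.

R₀ = Σ lₓ m_x:
  age 6: 0.80 × 0 = 0.0000
  age 7: 0.46 × 37 = 17.0200
  age 8: 0.31 × 15 = 4.6500
R₀ = 0.0000 + 17.0200 + 4.6500 = 21.6700

21.67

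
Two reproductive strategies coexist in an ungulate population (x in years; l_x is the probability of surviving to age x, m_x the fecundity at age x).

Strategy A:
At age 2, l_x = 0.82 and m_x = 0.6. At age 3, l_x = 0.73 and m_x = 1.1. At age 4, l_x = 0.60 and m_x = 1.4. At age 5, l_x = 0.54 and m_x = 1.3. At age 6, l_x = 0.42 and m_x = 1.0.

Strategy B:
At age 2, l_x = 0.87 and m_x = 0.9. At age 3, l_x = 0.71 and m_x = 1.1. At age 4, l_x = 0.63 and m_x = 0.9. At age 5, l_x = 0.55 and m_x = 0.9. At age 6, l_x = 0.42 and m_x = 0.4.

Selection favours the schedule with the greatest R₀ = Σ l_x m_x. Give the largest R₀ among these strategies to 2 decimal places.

3.26

Strategy A: R₀ = 0.82×0.6 + 0.73×1.1 + 0.60×1.4 + 0.54×1.3 + 0.42×1.0 = 3.2570
Strategy B: R₀ = 0.87×0.9 + 0.71×1.1 + 0.63×0.9 + 0.55×0.9 + 0.42×0.4 = 2.7940
Highest R₀: strategy A with 3.2570.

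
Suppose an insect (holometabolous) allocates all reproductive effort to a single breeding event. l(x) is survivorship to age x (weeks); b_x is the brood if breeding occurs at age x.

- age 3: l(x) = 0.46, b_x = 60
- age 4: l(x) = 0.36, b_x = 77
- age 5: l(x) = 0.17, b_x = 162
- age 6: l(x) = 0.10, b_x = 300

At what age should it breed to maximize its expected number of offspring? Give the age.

Expected offspring if breeding at age x = l(x) × b_x:
  age 3: 0.46 × 60 = 27.600
  age 4: 0.36 × 77 = 27.720
  age 5: 0.17 × 162 = 27.540
  age 6: 0.10 × 300 = 30.000
Maximum at age 6 (30.000).

6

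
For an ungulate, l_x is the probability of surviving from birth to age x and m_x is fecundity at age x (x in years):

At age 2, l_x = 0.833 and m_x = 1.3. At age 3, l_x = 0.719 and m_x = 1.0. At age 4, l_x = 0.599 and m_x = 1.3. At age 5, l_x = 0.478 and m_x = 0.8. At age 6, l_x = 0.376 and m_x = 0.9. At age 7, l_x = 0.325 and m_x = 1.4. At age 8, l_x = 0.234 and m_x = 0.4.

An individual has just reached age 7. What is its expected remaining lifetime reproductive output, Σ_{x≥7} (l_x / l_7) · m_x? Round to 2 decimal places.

1.69

l_7 = 0.325. Conditional survival from age 7 to x is l_x / l_7.
  x=7: (0.325/0.325) × 1.4 = 1.4000
  x=8: (0.234/0.325) × 0.4 = 0.2880
Sum = 1.4000 + 0.2880 = 1.6880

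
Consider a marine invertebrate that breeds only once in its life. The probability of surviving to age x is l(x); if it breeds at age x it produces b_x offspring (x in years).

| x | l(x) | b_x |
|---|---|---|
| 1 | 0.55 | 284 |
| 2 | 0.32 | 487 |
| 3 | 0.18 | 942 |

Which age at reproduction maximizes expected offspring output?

Expected offspring if breeding at age x = l(x) × b_x:
  age 1: 0.55 × 284 = 156.200
  age 2: 0.32 × 487 = 155.840
  age 3: 0.18 × 942 = 169.560
Maximum at age 3 (169.560).

3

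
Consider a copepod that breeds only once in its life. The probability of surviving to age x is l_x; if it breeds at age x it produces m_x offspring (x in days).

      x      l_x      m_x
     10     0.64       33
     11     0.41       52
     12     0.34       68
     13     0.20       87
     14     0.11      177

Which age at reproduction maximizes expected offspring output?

Expected offspring if breeding at age x = l_x × m_x:
  age 10: 0.64 × 33 = 21.120
  age 11: 0.41 × 52 = 21.320
  age 12: 0.34 × 68 = 23.120
  age 13: 0.20 × 87 = 17.400
  age 14: 0.11 × 177 = 19.470
Maximum at age 12 (23.120).

12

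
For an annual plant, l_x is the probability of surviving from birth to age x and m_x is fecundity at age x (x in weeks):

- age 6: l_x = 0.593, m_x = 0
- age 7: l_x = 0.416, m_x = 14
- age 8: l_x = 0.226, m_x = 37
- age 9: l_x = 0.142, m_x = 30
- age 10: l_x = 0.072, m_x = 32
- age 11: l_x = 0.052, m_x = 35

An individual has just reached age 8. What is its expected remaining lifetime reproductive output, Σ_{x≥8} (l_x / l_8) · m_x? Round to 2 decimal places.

74.10

l_8 = 0.226. Conditional survival from age 8 to x is l_x / l_8.
  x=8: (0.226/0.226) × 37 = 37.0000
  x=9: (0.142/0.226) × 30 = 18.8496
  x=10: (0.072/0.226) × 32 = 10.1947
  x=11: (0.052/0.226) × 35 = 8.0531
Sum = 37.0000 + 18.8496 + 10.1947 + 8.0531 = 74.0973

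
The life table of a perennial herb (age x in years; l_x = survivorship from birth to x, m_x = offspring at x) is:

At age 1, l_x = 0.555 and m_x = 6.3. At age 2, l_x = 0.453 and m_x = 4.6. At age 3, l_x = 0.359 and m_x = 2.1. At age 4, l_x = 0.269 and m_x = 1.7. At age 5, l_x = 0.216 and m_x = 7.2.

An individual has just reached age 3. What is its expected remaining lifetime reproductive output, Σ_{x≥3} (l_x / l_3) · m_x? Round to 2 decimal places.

7.71

l_3 = 0.359. Conditional survival from age 3 to x is l_x / l_3.
  x=3: (0.359/0.359) × 2.1 = 2.1000
  x=4: (0.269/0.359) × 1.7 = 1.2738
  x=5: (0.216/0.359) × 7.2 = 4.3320
Sum = 2.1000 + 1.2738 + 4.3320 = 7.7058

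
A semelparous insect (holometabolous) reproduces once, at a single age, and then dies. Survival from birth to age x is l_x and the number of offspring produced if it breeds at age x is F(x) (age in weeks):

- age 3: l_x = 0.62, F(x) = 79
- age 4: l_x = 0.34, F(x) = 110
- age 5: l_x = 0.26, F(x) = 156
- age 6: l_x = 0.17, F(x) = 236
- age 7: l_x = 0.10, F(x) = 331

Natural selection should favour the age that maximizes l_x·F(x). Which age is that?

3

Expected offspring if breeding at age x = l_x × F(x):
  age 3: 0.62 × 79 = 48.980
  age 4: 0.34 × 110 = 37.400
  age 5: 0.26 × 156 = 40.560
  age 6: 0.17 × 236 = 40.120
  age 7: 0.10 × 331 = 33.100
Maximum at age 3 (48.980).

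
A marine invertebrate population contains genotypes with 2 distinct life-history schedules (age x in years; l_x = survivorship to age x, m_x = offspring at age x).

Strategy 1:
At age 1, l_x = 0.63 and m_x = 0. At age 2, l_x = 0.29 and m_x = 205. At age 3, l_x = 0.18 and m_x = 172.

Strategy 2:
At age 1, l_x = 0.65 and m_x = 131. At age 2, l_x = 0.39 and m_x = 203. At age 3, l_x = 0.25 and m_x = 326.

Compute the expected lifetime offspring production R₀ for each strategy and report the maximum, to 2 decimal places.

245.82

Strategy 1: R₀ = 0.63×0 + 0.29×205 + 0.18×172 = 90.4100
Strategy 2: R₀ = 0.65×131 + 0.39×203 + 0.25×326 = 245.8200
Highest R₀: strategy 2 with 245.8200.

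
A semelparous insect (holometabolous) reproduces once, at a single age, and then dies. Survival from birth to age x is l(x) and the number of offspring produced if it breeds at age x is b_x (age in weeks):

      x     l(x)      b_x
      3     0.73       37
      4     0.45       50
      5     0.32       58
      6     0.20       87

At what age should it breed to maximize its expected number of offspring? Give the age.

3

Expected offspring if breeding at age x = l(x) × b_x:
  age 3: 0.73 × 37 = 27.010
  age 4: 0.45 × 50 = 22.500
  age 5: 0.32 × 58 = 18.560
  age 6: 0.20 × 87 = 17.400
Maximum at age 3 (27.010).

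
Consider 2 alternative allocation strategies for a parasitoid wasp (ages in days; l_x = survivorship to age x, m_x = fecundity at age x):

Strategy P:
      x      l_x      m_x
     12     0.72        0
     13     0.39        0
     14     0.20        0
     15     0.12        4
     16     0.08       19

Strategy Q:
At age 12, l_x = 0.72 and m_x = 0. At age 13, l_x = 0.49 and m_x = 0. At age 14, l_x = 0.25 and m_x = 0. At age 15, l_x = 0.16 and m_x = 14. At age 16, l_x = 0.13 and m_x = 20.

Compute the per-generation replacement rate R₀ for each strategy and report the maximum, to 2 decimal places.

4.84

Strategy P: R₀ = 0.72×0 + 0.39×0 + 0.20×0 + 0.12×4 + 0.08×19 = 2.0000
Strategy Q: R₀ = 0.72×0 + 0.49×0 + 0.25×0 + 0.16×14 + 0.13×20 = 4.8400
Highest R₀: strategy Q with 4.8400.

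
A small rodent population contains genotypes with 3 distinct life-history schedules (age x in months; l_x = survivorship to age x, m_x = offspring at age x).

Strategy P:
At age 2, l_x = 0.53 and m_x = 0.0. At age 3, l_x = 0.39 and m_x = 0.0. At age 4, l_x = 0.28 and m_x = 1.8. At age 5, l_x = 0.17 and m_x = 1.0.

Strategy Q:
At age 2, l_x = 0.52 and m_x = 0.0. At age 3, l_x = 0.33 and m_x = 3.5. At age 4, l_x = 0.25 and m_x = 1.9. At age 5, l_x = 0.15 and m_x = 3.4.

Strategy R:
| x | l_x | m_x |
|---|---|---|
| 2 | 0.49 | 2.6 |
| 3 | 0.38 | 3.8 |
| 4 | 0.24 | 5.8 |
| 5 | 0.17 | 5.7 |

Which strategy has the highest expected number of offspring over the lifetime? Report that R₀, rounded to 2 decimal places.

5.08

Strategy P: R₀ = 0.53×0.0 + 0.39×0.0 + 0.28×1.8 + 0.17×1.0 = 0.6740
Strategy Q: R₀ = 0.52×0.0 + 0.33×3.5 + 0.25×1.9 + 0.15×3.4 = 2.1400
Strategy R: R₀ = 0.49×2.6 + 0.38×3.8 + 0.24×5.8 + 0.17×5.7 = 5.0790
Highest R₀: strategy R with 5.0790.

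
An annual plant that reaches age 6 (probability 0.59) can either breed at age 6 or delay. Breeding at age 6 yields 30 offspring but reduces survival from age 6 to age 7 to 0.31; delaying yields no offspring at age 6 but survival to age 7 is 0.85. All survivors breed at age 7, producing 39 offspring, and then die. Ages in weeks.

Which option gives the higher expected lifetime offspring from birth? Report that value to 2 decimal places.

breed at age 6: R₀ = 0.59 × (30 + 0.31 × 39) = 0.59 × 42.0900 = 24.8331
delay to age 7: R₀ = 0.59 × (0.85 × 39) = 0.59 × 33.1500 = 19.5585
Higher: breed at age 6 (24.8331).

24.83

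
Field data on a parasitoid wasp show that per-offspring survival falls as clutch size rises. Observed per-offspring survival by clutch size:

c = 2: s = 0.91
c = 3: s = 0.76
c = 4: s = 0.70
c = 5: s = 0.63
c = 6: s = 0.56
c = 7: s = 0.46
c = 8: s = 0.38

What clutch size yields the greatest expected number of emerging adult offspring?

Expected emerging adult offspring = c × s(c):
  c=2: 2 × 0.91 = 1.820
  c=3: 3 × 0.76 = 2.280
  c=4: 4 × 0.70 = 2.800
  c=5: 5 × 0.63 = 3.150
  c=6: 6 × 0.56 = 3.360
  c=7: 7 × 0.46 = 3.220
  c=8: 8 × 0.38 = 3.040
Maximum at c = 6 (3.360 emerging adult offspring).

6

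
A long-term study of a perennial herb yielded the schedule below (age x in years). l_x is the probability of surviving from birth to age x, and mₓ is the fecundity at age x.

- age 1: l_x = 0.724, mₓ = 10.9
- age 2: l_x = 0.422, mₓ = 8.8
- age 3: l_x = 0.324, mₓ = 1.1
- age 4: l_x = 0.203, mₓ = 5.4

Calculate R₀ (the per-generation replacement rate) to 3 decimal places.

R₀ = Σ l_x mₓ:
  age 1: 0.724 × 10.9 = 7.8916
  age 2: 0.422 × 8.8 = 3.7136
  age 3: 0.324 × 1.1 = 0.3564
  age 4: 0.203 × 5.4 = 1.0962
R₀ = 7.8916 + 3.7136 + 0.3564 + 1.0962 = 13.0578

13.058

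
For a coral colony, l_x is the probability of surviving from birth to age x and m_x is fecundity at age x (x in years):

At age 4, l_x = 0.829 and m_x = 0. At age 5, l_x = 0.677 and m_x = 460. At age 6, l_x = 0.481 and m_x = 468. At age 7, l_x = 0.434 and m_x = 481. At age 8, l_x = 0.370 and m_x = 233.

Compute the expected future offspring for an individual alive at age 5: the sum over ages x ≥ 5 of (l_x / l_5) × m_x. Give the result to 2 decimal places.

1228.20

l_5 = 0.677. Conditional survival from age 5 to x is l_x / l_5.
  x=5: (0.677/0.677) × 460 = 460.0000
  x=6: (0.481/0.677) × 468 = 332.5081
  x=7: (0.434/0.677) × 481 = 308.3516
  x=8: (0.370/0.677) × 233 = 127.3412
Sum = 460.0000 + 332.5081 + 308.3516 + 127.3412 = 1228.2009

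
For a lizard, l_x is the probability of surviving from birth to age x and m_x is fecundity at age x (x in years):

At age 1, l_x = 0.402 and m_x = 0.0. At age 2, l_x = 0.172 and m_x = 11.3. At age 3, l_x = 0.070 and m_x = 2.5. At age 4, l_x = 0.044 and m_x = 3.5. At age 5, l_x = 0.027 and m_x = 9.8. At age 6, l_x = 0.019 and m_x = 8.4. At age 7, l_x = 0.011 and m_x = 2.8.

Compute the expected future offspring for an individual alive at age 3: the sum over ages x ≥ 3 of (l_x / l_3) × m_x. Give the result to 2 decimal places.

l_3 = 0.070. Conditional survival from age 3 to x is l_x / l_3.
  x=3: (0.070/0.070) × 2.5 = 2.5000
  x=4: (0.044/0.070) × 3.5 = 2.2000
  x=5: (0.027/0.070) × 9.8 = 3.7800
  x=6: (0.019/0.070) × 8.4 = 2.2800
  x=7: (0.011/0.070) × 2.8 = 0.4400
Sum = 2.5000 + 2.2000 + 3.7800 + 2.2800 + 0.4400 = 11.2000

11.20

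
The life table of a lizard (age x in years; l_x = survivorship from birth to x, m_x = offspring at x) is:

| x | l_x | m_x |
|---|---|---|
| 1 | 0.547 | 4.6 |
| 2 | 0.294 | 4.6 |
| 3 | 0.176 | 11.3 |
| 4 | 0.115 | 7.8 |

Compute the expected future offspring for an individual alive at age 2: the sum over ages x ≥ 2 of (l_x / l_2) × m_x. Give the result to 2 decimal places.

l_2 = 0.294. Conditional survival from age 2 to x is l_x / l_2.
  x=2: (0.294/0.294) × 4.6 = 4.6000
  x=3: (0.176/0.294) × 11.3 = 6.7646
  x=4: (0.115/0.294) × 7.8 = 3.0510
Sum = 4.6000 + 6.7646 + 3.0510 = 14.4156

14.42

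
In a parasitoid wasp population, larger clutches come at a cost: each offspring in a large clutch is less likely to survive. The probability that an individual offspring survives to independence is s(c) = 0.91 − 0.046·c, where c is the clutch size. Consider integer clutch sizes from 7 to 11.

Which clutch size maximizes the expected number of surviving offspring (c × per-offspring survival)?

Expected surviving offspring = c × s(c):
  c=7: 7 × 0.588 = 4.116
  c=8: 8 × 0.542 = 4.336
  c=9: 9 × 0.496 = 4.464
  c=10: 10 × 0.450 = 4.500
  c=11: 11 × 0.404 = 4.444
Maximum at c = 10 (4.500 surviving offspring).

10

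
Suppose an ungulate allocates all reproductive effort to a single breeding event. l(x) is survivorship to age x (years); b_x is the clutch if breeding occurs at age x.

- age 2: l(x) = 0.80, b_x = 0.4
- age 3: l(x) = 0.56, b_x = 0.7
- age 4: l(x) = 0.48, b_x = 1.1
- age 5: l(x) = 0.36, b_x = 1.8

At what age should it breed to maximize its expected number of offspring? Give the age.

5

Expected offspring if breeding at age x = l(x) × b_x:
  age 2: 0.80 × 0.4 = 0.320
  age 3: 0.56 × 0.7 = 0.392
  age 4: 0.48 × 1.1 = 0.528
  age 5: 0.36 × 1.8 = 0.648
Maximum at age 5 (0.648).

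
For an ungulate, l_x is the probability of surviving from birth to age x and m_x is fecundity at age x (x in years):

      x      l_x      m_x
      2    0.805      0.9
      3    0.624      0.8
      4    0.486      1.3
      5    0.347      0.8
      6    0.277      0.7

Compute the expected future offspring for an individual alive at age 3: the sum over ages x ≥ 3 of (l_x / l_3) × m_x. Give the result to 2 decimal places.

l_3 = 0.624. Conditional survival from age 3 to x is l_x / l_3.
  x=3: (0.624/0.624) × 0.8 = 0.8000
  x=4: (0.486/0.624) × 1.3 = 1.0125
  x=5: (0.347/0.624) × 0.8 = 0.4449
  x=6: (0.277/0.624) × 0.7 = 0.3107
Sum = 0.8000 + 1.0125 + 0.4449 + 0.3107 = 2.5681

2.57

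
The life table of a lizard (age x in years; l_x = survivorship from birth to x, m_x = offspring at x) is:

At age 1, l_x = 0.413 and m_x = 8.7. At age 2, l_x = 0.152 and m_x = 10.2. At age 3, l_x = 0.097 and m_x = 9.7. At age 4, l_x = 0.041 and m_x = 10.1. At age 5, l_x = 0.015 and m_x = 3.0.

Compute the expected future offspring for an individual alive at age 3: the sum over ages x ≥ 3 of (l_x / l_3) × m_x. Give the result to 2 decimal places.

14.43

l_3 = 0.097. Conditional survival from age 3 to x is l_x / l_3.
  x=3: (0.097/0.097) × 9.7 = 9.7000
  x=4: (0.041/0.097) × 10.1 = 4.2691
  x=5: (0.015/0.097) × 3.0 = 0.4639
Sum = 9.7000 + 4.2691 + 0.4639 = 14.4330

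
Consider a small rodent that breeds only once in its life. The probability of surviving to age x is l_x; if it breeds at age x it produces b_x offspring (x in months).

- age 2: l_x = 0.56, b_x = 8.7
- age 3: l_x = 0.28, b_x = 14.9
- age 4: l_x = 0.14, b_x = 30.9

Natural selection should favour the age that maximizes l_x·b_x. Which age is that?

Expected offspring if breeding at age x = l_x × b_x:
  age 2: 0.56 × 8.7 = 4.872
  age 3: 0.28 × 14.9 = 4.172
  age 4: 0.14 × 30.9 = 4.326
Maximum at age 2 (4.872).

2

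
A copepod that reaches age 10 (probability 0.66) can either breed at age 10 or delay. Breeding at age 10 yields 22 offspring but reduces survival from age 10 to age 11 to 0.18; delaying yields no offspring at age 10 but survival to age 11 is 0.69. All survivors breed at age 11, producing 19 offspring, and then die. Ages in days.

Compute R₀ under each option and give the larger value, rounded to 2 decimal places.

breed at age 10: R₀ = 0.66 × (22 + 0.18 × 19) = 0.66 × 25.4200 = 16.7772
delay to age 11: R₀ = 0.66 × (0.69 × 19) = 0.66 × 13.1100 = 8.6526
Higher: breed at age 10 (16.7772).

16.78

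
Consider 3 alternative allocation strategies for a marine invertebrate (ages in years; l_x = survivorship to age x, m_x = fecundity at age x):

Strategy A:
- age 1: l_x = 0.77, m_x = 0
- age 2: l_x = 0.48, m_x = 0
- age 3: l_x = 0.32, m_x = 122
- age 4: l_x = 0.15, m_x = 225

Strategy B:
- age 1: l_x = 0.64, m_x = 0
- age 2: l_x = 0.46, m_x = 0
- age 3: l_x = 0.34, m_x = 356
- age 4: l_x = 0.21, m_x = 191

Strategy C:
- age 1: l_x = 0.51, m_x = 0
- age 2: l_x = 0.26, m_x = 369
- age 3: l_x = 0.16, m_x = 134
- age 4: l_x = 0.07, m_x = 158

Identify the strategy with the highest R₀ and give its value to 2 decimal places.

161.15

Strategy A: R₀ = 0.77×0 + 0.48×0 + 0.32×122 + 0.15×225 = 72.7900
Strategy B: R₀ = 0.64×0 + 0.46×0 + 0.34×356 + 0.21×191 = 161.1500
Strategy C: R₀ = 0.51×0 + 0.26×369 + 0.16×134 + 0.07×158 = 128.4400
Highest R₀: strategy B with 161.1500.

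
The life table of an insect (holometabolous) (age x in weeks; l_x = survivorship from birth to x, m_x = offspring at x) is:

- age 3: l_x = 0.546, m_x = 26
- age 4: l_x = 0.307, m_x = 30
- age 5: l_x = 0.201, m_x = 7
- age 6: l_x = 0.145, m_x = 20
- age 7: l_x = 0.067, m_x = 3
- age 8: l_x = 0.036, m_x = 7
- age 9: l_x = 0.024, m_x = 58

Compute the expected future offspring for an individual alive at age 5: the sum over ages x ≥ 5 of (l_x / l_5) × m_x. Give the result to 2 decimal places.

l_5 = 0.201. Conditional survival from age 5 to x is l_x / l_5.
  x=5: (0.201/0.201) × 7 = 7.0000
  x=6: (0.145/0.201) × 20 = 14.4279
  x=7: (0.067/0.201) × 3 = 1.0000
  x=8: (0.036/0.201) × 7 = 1.2537
  x=9: (0.024/0.201) × 58 = 6.9254
Sum = 7.0000 + 14.4279 + 1.0000 + 1.2537 + 6.9254 = 30.6070

30.61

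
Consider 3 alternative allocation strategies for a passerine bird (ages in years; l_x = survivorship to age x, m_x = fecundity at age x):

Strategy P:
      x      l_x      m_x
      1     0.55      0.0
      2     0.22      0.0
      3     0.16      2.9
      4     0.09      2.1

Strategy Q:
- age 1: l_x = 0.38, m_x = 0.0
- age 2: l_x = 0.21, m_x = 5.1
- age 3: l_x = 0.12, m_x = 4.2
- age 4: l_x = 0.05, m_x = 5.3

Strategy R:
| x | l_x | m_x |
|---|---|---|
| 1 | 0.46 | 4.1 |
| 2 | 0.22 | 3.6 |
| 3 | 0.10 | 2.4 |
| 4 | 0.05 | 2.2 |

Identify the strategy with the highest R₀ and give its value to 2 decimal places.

Strategy P: R₀ = 0.55×0.0 + 0.22×0.0 + 0.16×2.9 + 0.09×2.1 = 0.6530
Strategy Q: R₀ = 0.38×0.0 + 0.21×5.1 + 0.12×4.2 + 0.05×5.3 = 1.8400
Strategy R: R₀ = 0.46×4.1 + 0.22×3.6 + 0.10×2.4 + 0.05×2.2 = 3.0280
Highest R₀: strategy R with 3.0280.

3.03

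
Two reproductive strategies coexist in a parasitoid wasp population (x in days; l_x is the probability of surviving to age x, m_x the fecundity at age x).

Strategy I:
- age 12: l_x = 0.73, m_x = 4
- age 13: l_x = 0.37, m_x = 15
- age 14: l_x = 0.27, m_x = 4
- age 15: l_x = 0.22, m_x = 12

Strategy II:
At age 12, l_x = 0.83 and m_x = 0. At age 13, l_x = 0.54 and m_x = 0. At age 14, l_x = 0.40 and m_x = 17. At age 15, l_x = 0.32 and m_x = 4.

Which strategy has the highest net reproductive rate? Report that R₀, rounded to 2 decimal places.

Strategy I: R₀ = 0.73×4 + 0.37×15 + 0.27×4 + 0.22×12 = 12.1900
Strategy II: R₀ = 0.83×0 + 0.54×0 + 0.40×17 + 0.32×4 = 8.0800
Highest R₀: strategy I with 12.1900.

12.19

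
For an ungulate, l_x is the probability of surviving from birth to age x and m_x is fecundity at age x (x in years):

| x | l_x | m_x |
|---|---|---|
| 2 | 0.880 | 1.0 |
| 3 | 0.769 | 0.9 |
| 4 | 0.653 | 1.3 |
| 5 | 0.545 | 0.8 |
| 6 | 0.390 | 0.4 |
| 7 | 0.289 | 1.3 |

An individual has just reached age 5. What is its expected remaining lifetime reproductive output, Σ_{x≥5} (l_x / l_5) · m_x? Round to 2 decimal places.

l_5 = 0.545. Conditional survival from age 5 to x is l_x / l_5.
  x=5: (0.545/0.545) × 0.8 = 0.8000
  x=6: (0.390/0.545) × 0.4 = 0.2862
  x=7: (0.289/0.545) × 1.3 = 0.6894
Sum = 0.8000 + 0.2862 + 0.6894 = 1.7756

1.78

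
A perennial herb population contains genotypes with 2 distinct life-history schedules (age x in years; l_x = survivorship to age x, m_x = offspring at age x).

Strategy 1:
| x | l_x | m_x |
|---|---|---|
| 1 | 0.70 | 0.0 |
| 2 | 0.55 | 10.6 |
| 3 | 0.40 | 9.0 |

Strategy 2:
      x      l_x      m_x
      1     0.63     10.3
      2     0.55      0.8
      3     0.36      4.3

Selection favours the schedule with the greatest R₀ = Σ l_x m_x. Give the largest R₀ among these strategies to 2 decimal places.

9.43

Strategy 1: R₀ = 0.70×0.0 + 0.55×10.6 + 0.40×9.0 = 9.4300
Strategy 2: R₀ = 0.63×10.3 + 0.55×0.8 + 0.36×4.3 = 8.4770
Highest R₀: strategy 1 with 9.4300.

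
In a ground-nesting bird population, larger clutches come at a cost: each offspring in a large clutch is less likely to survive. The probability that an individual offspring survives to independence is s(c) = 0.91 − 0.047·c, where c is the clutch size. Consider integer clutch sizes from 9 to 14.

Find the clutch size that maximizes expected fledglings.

Expected fledglings = c × s(c):
  c=9: 9 × 0.487 = 4.383
  c=10: 10 × 0.440 = 4.400
  c=11: 11 × 0.393 = 4.323
  c=12: 12 × 0.346 = 4.152
  c=13: 13 × 0.299 = 3.887
  c=14: 14 × 0.252 = 3.528
Maximum at c = 10 (4.400 fledglings).

10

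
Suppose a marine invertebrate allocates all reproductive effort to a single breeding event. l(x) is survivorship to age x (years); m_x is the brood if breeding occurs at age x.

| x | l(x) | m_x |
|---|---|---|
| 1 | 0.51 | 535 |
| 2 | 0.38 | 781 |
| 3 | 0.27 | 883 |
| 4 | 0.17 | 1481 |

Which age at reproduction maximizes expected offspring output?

Expected offspring if breeding at age x = l(x) × m_x:
  age 1: 0.51 × 535 = 272.850
  age 2: 0.38 × 781 = 296.780
  age 3: 0.27 × 883 = 238.410
  age 4: 0.17 × 1481 = 251.770
Maximum at age 2 (296.780).

2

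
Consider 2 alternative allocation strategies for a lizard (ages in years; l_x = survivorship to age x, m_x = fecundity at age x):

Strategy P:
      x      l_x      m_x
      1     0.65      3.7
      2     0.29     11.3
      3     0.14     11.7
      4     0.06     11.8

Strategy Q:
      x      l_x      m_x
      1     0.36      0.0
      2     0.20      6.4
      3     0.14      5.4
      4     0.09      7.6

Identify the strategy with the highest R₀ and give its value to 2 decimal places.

8.03

Strategy P: R₀ = 0.65×3.7 + 0.29×11.3 + 0.14×11.7 + 0.06×11.8 = 8.0280
Strategy Q: R₀ = 0.36×0.0 + 0.20×6.4 + 0.14×5.4 + 0.09×7.6 = 2.7200
Highest R₀: strategy P with 8.0280.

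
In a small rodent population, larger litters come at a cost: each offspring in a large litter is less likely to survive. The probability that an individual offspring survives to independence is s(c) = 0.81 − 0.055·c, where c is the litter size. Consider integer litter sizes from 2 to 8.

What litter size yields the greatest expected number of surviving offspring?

Expected surviving offspring = c × s(c):
  c=2: 2 × 0.700 = 1.400
  c=3: 3 × 0.645 = 1.935
  c=4: 4 × 0.590 = 2.360
  c=5: 5 × 0.535 = 2.675
  c=6: 6 × 0.480 = 2.880
  c=7: 7 × 0.425 = 2.975
  c=8: 8 × 0.370 = 2.960
Maximum at c = 7 (2.975 surviving offspring).

7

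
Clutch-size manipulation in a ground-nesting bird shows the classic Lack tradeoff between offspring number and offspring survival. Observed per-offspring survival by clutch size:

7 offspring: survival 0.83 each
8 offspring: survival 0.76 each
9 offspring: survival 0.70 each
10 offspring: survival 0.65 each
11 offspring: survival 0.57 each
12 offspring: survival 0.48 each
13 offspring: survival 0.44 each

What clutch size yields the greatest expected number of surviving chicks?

Expected surviving chicks = c × s(c):
  c=7: 7 × 0.83 = 5.810
  c=8: 8 × 0.76 = 6.080
  c=9: 9 × 0.70 = 6.300
  c=10: 10 × 0.65 = 6.500
  c=11: 11 × 0.57 = 6.270
  c=12: 12 × 0.48 = 5.760
  c=13: 13 × 0.44 = 5.720
Maximum at c = 10 (6.500 surviving chicks).

10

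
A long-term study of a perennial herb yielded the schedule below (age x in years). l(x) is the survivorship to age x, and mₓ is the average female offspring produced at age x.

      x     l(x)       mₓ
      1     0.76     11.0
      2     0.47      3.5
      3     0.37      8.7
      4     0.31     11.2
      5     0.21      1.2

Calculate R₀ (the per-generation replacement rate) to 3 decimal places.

R₀ = Σ l(x) mₓ:
  age 1: 0.76 × 11.0 = 8.3600
  age 2: 0.47 × 3.5 = 1.6450
  age 3: 0.37 × 8.7 = 3.2190
  age 4: 0.31 × 11.2 = 3.4720
  age 5: 0.21 × 1.2 = 0.2520
R₀ = 8.3600 + 1.6450 + 3.2190 + 3.4720 + 0.2520 = 16.9480

16.948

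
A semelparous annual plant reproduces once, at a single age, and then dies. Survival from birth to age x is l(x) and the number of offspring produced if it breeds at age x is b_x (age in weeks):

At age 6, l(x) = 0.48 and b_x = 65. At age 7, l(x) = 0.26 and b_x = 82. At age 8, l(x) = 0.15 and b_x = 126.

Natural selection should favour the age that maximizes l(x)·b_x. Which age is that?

6

Expected offspring if breeding at age x = l(x) × b_x:
  age 6: 0.48 × 65 = 31.200
  age 7: 0.26 × 82 = 21.320
  age 8: 0.15 × 126 = 18.900
Maximum at age 6 (31.200).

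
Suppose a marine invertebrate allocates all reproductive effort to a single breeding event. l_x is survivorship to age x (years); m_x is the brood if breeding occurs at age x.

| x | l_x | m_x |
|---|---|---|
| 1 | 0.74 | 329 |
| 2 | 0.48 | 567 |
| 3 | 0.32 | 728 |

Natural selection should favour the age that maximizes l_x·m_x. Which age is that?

Expected offspring if breeding at age x = l_x × m_x:
  age 1: 0.74 × 329 = 243.460
  age 2: 0.48 × 567 = 272.160
  age 3: 0.32 × 728 = 232.960
Maximum at age 2 (272.160).

2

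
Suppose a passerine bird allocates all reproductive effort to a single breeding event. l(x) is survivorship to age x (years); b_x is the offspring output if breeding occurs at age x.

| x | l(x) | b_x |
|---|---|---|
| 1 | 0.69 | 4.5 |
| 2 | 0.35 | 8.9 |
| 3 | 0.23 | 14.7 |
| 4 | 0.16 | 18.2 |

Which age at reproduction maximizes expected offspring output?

3

Expected offspring if breeding at age x = l(x) × b_x:
  age 1: 0.69 × 4.5 = 3.105
  age 2: 0.35 × 8.9 = 3.115
  age 3: 0.23 × 14.7 = 3.381
  age 4: 0.16 × 18.2 = 2.912
Maximum at age 3 (3.381).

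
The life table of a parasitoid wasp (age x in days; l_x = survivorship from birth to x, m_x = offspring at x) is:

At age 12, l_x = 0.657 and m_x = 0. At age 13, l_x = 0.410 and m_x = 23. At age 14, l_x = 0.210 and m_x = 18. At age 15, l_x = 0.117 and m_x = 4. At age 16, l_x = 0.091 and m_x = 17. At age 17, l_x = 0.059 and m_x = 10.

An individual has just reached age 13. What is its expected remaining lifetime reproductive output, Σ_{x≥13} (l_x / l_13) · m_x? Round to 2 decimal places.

38.57

l_13 = 0.410. Conditional survival from age 13 to x is l_x / l_13.
  x=13: (0.410/0.410) × 23 = 23.0000
  x=14: (0.210/0.410) × 18 = 9.2195
  x=15: (0.117/0.410) × 4 = 1.1415
  x=16: (0.091/0.410) × 17 = 3.7732
  x=17: (0.059/0.410) × 10 = 1.4390
Sum = 23.0000 + 9.2195 + 1.1415 + 3.7732 + 1.4390 = 38.5732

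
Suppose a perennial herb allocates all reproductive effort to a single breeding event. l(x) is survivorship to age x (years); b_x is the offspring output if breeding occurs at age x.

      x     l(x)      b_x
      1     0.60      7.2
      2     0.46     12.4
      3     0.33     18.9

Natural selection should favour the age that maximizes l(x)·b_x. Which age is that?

3

Expected offspring if breeding at age x = l(x) × b_x:
  age 1: 0.60 × 7.2 = 4.320
  age 2: 0.46 × 12.4 = 5.704
  age 3: 0.33 × 18.9 = 6.237
Maximum at age 3 (6.237).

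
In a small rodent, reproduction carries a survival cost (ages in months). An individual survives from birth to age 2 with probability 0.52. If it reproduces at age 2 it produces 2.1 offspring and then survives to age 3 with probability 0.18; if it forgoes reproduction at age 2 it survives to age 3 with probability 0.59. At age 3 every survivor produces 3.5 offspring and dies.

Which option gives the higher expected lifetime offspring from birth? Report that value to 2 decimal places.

1.42

breed at age 2: R₀ = 0.52 × (2.1 + 0.18 × 3.5) = 0.52 × 2.7300 = 1.4196
delay to age 3: R₀ = 0.52 × (0.59 × 3.5) = 0.52 × 2.0650 = 1.0738
Higher: breed at age 2 (1.4196).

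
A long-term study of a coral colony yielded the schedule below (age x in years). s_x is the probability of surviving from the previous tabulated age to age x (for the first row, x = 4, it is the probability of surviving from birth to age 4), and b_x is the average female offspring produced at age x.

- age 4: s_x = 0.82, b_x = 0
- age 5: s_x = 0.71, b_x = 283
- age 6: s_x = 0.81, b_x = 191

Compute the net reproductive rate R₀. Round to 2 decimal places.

254.83

Survivorship from birth: l_x = s_4·s_5·…·s_x.
  l_4 = 0.82000
  l_5 = 0.58220
  l_6 = 0.47158
R₀ = Σ l_x b_x:
  age 4: 0.82000 × 0 = 0.0000
  age 5: 0.58220 × 283 = 164.7626
  age 6: 0.47158 × 191 = 90.0718
R₀ = 0.0000 + 164.7626 + 90.0718 = 254.8344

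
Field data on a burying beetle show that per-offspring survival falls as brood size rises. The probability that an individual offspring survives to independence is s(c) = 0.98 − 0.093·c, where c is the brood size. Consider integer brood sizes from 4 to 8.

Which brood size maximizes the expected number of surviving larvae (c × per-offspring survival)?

Expected surviving larvae = c × s(c):
  c=4: 4 × 0.608 = 2.432
  c=5: 5 × 0.515 = 2.575
  c=6: 6 × 0.422 = 2.532
  c=7: 7 × 0.329 = 2.303
  c=8: 8 × 0.236 = 1.888
Maximum at c = 5 (2.575 surviving larvae).

5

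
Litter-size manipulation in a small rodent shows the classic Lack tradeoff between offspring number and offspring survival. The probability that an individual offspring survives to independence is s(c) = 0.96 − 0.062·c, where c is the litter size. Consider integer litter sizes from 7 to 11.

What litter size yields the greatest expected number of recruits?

8

Expected recruits = c × s(c):
  c=7: 7 × 0.526 = 3.682
  c=8: 8 × 0.464 = 3.712
  c=9: 9 × 0.402 = 3.618
  c=10: 10 × 0.340 = 3.400
  c=11: 11 × 0.278 = 3.058
Maximum at c = 8 (3.712 recruits).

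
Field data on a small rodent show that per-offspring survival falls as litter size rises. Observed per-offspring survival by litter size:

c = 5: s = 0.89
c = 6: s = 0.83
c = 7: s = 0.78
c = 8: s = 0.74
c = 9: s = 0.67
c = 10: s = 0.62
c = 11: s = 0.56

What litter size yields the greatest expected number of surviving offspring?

10

Expected surviving offspring = c × s(c):
  c=5: 5 × 0.89 = 4.450
  c=6: 6 × 0.83 = 4.980
  c=7: 7 × 0.78 = 5.460
  c=8: 8 × 0.74 = 5.920
  c=9: 9 × 0.67 = 6.030
  c=10: 10 × 0.62 = 6.200
  c=11: 11 × 0.56 = 6.160
Maximum at c = 10 (6.200 surviving offspring).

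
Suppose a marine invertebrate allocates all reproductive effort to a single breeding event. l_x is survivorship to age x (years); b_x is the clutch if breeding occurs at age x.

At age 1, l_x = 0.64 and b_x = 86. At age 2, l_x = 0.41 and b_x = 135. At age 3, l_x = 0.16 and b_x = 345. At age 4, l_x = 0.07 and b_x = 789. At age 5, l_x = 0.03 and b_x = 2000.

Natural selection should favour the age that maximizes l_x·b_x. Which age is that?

Expected offspring if breeding at age x = l_x × b_x:
  age 1: 0.64 × 86 = 55.040
  age 2: 0.41 × 135 = 55.350
  age 3: 0.16 × 345 = 55.200
  age 4: 0.07 × 789 = 55.230
  age 5: 0.03 × 2000 = 60.000
Maximum at age 5 (60.000).

5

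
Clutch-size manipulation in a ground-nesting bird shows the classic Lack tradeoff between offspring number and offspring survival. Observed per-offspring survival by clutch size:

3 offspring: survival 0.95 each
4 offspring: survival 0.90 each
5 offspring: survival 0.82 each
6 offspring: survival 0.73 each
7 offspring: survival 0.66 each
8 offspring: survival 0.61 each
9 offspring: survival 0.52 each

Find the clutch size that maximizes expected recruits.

8

Expected recruits = c × s(c):
  c=3: 3 × 0.95 = 2.850
  c=4: 4 × 0.90 = 3.600
  c=5: 5 × 0.82 = 4.100
  c=6: 6 × 0.73 = 4.380
  c=7: 7 × 0.66 = 4.620
  c=8: 8 × 0.61 = 4.880
  c=9: 9 × 0.52 = 4.680
Maximum at c = 8 (4.880 recruits).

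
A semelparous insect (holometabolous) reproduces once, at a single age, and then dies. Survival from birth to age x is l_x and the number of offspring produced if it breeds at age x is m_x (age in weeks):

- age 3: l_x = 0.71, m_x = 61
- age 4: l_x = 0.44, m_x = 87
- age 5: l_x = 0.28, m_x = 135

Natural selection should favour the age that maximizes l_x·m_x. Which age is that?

Expected offspring if breeding at age x = l_x × m_x:
  age 3: 0.71 × 61 = 43.310
  age 4: 0.44 × 87 = 38.280
  age 5: 0.28 × 135 = 37.800
Maximum at age 3 (43.310).

3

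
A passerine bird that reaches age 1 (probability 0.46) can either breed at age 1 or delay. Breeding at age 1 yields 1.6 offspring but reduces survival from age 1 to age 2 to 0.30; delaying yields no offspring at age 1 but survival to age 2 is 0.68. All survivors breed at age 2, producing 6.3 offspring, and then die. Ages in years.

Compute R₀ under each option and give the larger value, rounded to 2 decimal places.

breed at age 1: R₀ = 0.46 × (1.6 + 0.30 × 6.3) = 0.46 × 3.4900 = 1.6054
delay to age 2: R₀ = 0.46 × (0.68 × 6.3) = 0.46 × 4.2840 = 1.9706
Higher: delay to age 2 (1.9706).

1.97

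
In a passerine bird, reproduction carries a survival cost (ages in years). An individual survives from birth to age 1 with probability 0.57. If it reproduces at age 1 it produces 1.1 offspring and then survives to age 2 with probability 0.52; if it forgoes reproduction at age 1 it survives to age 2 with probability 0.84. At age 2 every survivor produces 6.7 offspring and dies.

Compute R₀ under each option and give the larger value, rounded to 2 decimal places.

breed at age 1: R₀ = 0.57 × (1.1 + 0.52 × 6.7) = 0.57 × 4.5840 = 2.6129
delay to age 2: R₀ = 0.57 × (0.84 × 6.7) = 0.57 × 5.6280 = 3.2080
Higher: delay to age 2 (3.2080).

3.21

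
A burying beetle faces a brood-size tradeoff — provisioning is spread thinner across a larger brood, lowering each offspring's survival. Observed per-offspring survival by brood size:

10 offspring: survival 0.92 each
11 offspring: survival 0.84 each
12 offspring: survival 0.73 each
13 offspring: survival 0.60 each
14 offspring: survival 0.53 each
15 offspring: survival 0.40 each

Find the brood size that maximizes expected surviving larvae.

11

Expected surviving larvae = c × s(c):
  c=10: 10 × 0.92 = 9.200
  c=11: 11 × 0.84 = 9.240
  c=12: 12 × 0.73 = 8.760
  c=13: 13 × 0.60 = 7.800
  c=14: 14 × 0.53 = 7.420
  c=15: 15 × 0.40 = 6.000
Maximum at c = 11 (9.240 surviving larvae).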